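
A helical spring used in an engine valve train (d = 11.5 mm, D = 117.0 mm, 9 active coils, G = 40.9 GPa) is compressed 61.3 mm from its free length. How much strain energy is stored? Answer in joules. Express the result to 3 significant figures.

k = Gd⁴/(8D³N_a) = (40.9×10³)(11.5⁴)/(8·117.0³·9) = 6.2033 N/mm
U = ½kδ² = 0.5 × 6.2033 × 61.3² = 11655 N·mm = 11.655 J

11.7 J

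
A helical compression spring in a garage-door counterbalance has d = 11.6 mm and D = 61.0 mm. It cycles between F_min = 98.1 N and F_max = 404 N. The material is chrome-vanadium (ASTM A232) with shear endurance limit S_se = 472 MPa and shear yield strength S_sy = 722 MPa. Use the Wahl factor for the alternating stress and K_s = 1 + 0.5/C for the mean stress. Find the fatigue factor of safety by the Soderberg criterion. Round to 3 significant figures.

12.6

C = D/d = 61.0/11.6 = 5.2586; K_W = (4C−1)/(4C−4)+0.615/C = 1.2931; K_s = 1+0.5/C = 1.0951
F_a = (F_max−F_min)/2 = 152.95 N; F_m = (F_max+F_min)/2 = 251.05 N
τ_a = K_W·8F_aD/(πd³) = 1.2931 × 15.221 = 19.682 MPa
τ_m = K_s·8F_mD/(πd³) = 1.0951 × 24.984 = 27.359 MPa
Soderberg: 1/n_f = τ_a/S_se + τ_m/S_sy = 19.682/472 + 27.359/722 = 0.04170 + 0.03789 = 0.079592
n_f = 1/0.079592 = 12.56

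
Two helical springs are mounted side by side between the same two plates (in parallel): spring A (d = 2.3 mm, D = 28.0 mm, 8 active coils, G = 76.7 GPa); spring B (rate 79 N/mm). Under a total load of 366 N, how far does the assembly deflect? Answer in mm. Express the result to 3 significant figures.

4.55 mm

k_A = Gd⁴/(8D³N_a) = (76.7×10³)(2.3⁴)/(8·28.0³·8) = 1.5278 N/mm
Parallel: k_eq = 1.5278 + 79 = 80.528 N/mm
δ = F/k_eq = 366/80.528 = 4.545 mm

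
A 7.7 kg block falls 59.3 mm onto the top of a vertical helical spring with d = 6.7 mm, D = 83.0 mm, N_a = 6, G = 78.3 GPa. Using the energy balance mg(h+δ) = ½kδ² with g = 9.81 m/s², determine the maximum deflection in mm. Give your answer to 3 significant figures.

k = Gd⁴/(8D³N_a) = (78.3×10³)(6.7⁴)/(8·83.0³·6) = 5.7489 N/mm
W = mg = 7.7 × 9.81 = 75.537 N
½kδ² − Wδ − Wh = 0 → δ = (W + √(W² + 2kWh))/k
δ = (75.537 + √(5705.8 + 51502.7))/5.7489 = (75.537 + 239.18)/5.7489 = 54.744 mm

54.7 mm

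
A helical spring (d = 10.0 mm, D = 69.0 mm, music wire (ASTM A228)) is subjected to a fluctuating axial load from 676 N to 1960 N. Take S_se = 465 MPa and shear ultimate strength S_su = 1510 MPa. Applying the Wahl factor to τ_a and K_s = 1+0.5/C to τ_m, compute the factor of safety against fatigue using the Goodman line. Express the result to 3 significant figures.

C = D/d = 69.0/10.0 = 6.9000; K_W = (4C−1)/(4C−4)+0.615/C = 1.2162; K_s = 1+0.5/C = 1.0725
F_a = (F_max−F_min)/2 = 642 N; F_m = (F_max+F_min)/2 = 1318 N
τ_a = K_W·8F_aD/(πd³) = 1.2162 × 112.8 = 137.2 MPa
τ_m = K_s·8F_mD/(πd³) = 1.0725 × 231.58 = 248.36 MPa
Goodman: 1/n_f = τ_a/S_se + τ_m/S_su = 137.2/465 + 248.36/1510 = 0.29505 + 0.16448 = 0.45953
n_f = 1/0.45953 = 2.176

2.18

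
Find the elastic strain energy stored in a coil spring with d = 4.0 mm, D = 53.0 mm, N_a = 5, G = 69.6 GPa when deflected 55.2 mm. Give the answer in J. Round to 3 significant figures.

4.56 J

k = Gd⁴/(8D³N_a) = (69.6×10³)(4.0⁴)/(8·53.0³·5) = 2.992 N/mm
U = ½kδ² = 0.5 × 2.992 × 55.2² = 4558.4 N·mm = 4.5584 J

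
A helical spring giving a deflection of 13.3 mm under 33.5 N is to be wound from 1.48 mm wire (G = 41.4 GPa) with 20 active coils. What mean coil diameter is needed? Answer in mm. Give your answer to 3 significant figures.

Required rate k = F/δ = 33.5/13.3 = 2.5188 N/mm
D = (Gd⁴/(8N_a·k))^(1/3) = (41.4×10³·1.48⁴/(8·20·2.5188))^(1/3)
  = (492.872)^(1/3) = 7.8991 mm

7.90 mm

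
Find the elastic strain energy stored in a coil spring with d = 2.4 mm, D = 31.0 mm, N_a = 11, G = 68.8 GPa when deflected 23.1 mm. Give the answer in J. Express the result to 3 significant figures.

k = Gd⁴/(8D³N_a) = (68.8×10³)(2.4⁴)/(8·31.0³·11) = 0.87069 N/mm
U = ½kδ² = 0.5 × 0.87069 × 23.1² = 232.31 N·mm = 0.23231 J

0.232 J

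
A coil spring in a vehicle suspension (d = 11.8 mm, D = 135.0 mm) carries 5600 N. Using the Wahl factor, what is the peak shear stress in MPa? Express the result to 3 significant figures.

1320 MPa

Spring index C = D/d = 135.0/11.8 = 11.4407
K_W = (4C−1)/(4C−4) + 0.615/C = 44.763/41.763 + 0.0538 = 1.1256
τ₀ = 8FD/(πd³) = 8·5600·135.0/(π·11.8³) = 6.048e+06/5161.7 = 1171.7 MPa
τ_max = K·τ₀ = 1.1256 × 1171.7 = 1318.9 MPa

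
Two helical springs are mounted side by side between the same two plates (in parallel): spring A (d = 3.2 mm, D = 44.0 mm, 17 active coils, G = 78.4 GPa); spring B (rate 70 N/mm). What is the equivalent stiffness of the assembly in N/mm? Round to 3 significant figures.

k_A = Gd⁴/(8D³N_a) = (78.4×10³)(3.2⁴)/(8·44.0³·17) = 0.70961 N/mm
Parallel: k_eq = 0.70961 + 70 = 70.71 N/mm

70.7 N/mm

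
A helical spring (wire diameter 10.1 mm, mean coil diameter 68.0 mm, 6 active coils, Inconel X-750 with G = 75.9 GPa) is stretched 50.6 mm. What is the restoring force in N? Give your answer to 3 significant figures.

2650 N

k = Gd⁴/(8D³N_a) = (75.9×10³)(10.1⁴)/(8·68.0³·6) = 52.331 N/mm
F = k·δ = 52.331 × 50.6 = 2648 N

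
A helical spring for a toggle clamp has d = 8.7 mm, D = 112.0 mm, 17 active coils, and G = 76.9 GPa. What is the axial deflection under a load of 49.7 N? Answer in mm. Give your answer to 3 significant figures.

21.6 mm

k = Gd⁴/(8D³N_a) = (76.9×10³)(8.7⁴)/(8·112.0³·17) = 2.3057 N/mm
δ = F/k = 49.7 / 2.3057 = 21.555 mm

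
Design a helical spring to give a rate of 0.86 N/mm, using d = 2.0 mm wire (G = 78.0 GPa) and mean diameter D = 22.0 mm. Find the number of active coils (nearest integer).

17

N_a = Gd⁴/(8D³k) = (78.0×10³ × 2.0⁴)/(8 × 22.0³ × 0.86)
    = 1.248e+06 / 73258.2 = 17.04 → 17 coils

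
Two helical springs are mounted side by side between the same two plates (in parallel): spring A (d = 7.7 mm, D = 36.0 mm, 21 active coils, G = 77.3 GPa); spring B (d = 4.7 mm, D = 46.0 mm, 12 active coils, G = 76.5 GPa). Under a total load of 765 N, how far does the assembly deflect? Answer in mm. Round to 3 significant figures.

19.8 mm

k_A = Gd⁴/(8D³N_a) = (77.3×10³)(7.7⁴)/(8·36.0³·21) = 34.668 N/mm
k_B = Gd⁴/(8D³N_a) = (76.5×10³)(4.7⁴)/(8·46.0³·12) = 3.9949 N/mm
Parallel: k_eq = 34.668 + 3.9949 = 38.663 N/mm
δ = F/k_eq = 765/38.663 = 19.787 mm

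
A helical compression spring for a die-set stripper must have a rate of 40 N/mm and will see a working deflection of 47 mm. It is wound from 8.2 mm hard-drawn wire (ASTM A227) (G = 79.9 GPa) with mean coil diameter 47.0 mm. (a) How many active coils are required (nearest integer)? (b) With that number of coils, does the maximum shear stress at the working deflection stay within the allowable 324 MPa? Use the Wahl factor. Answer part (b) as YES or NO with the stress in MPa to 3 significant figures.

N_a = Gd⁴/(8D³k) = (79.9×10³)(8.2⁴)/(8·47.0³·40) = 10.87 → N_a = 11
Actual rate k = Gd⁴/(8D³·11) = 39.539 N/mm
Working load F = kδ = 39.539·47 = 1858.3 N
C = 47.0/8.2 = 5.7317; K_W = (4C−1)/(4C−4)+0.615/C = 1.2658
τ_max = K_W·8FD/(πd³) = 1.2658·403.39 = 510.61 MPa
τ_max > 324 MPa → exceeds allowable

(a) 11 coils; (b) NO, τ_max = 511 MPa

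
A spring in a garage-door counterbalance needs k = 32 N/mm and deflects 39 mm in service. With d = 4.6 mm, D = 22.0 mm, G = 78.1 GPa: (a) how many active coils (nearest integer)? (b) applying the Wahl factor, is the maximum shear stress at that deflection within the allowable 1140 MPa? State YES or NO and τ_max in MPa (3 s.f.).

(a) 13 coils; (b) YES, τ_max = 941 MPa

N_a = Gd⁴/(8D³k) = (78.1×10³)(4.6⁴)/(8·22.0³·32) = 12.83 → N_a = 13
Actual rate k = Gd⁴/(8D³·13) = 31.578 N/mm
Working load F = kδ = 31.578·39 = 1231.5 N
C = 22.0/4.6 = 4.7826; K_W = (4C−1)/(4C−4)+0.615/C = 1.3269
τ_max = K_W·8FD/(πd³) = 1.3269·708.82 = 940.51 MPa
τ_max ≤ 1140 MPa → acceptable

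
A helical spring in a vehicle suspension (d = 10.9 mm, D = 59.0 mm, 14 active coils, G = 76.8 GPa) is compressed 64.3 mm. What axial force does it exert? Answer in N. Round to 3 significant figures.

3030 N

k = Gd⁴/(8D³N_a) = (76.8×10³)(10.9⁴)/(8·59.0³·14) = 47.13 N/mm
F = k·δ = 47.13 × 64.3 = 3030.4 N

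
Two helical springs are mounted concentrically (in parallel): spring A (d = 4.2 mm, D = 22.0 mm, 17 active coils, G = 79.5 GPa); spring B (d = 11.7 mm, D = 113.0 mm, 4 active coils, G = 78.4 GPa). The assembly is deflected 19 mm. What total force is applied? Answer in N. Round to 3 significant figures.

k_A = Gd⁴/(8D³N_a) = (79.5×10³)(4.2⁴)/(8·22.0³·17) = 17.083 N/mm
k_B = Gd⁴/(8D³N_a) = (78.4×10³)(11.7⁴)/(8·113.0³·4) = 31.818 N/mm
Parallel: k_eq = 17.083 + 31.818 = 48.901 N/mm
F = k_eq·δ = 48.901·19 = 929.12 N

929 N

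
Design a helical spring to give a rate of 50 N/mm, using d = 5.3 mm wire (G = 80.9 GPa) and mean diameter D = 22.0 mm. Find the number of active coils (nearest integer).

15

N_a = Gd⁴/(8D³k) = (80.9×10³ × 5.3⁴)/(8 × 22.0³ × 50)
    = 6.3834e+07 / 4.2592e+06 = 14.99 → 15 coils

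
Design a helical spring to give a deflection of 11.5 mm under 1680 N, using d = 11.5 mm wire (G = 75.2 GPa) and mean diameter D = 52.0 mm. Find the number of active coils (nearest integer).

8

Required rate k = F/δ = 1680/11.5 = 146.09 N/mm
N_a = Gd⁴/(8D³k) = (75.2×10³ × 11.5⁴)/(8 × 52.0³ × 146.09)
    = 1.31525e+09 / 1.64328e+08 = 8.004 → 8 coils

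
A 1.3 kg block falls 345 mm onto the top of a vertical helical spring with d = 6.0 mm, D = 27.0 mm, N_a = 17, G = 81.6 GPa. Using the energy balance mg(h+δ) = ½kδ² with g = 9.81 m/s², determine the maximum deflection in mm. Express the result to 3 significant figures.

15.3 mm

k = Gd⁴/(8D³N_a) = (81.6×10³)(6.0⁴)/(8·27.0³·17) = 39.506 N/mm
W = mg = 1.3 × 9.81 = 12.753 N
½kδ² − Wδ − Wh = 0 → δ = (W + √(W² + 2kWh))/k
δ = (12.753 + √(162.64 + 347637))/39.506 = (12.753 + 589.75)/39.506 = 15.251 mm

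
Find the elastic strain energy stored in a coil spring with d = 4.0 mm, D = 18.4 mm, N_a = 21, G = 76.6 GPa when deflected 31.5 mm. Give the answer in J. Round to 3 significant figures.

k = Gd⁴/(8D³N_a) = (76.6×10³)(4.0⁴)/(8·18.4³·21) = 18.737 N/mm
U = ½kδ² = 0.5 × 18.737 × 31.5² = 9296 N·mm = 9.296 J

9.30 J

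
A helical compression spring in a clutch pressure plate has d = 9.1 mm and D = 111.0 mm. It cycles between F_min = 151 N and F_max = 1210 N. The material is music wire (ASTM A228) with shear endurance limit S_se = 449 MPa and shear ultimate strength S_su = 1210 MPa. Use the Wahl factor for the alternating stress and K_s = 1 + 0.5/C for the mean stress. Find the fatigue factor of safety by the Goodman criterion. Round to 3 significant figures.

1.40

C = D/d = 111.0/9.1 = 12.1978; K_W = (4C−1)/(4C−4)+0.615/C = 1.1174; K_s = 1+0.5/C = 1.0410
F_a = (F_max−F_min)/2 = 529.5 N; F_m = (F_max+F_min)/2 = 680.5 N
τ_a = K_W·8F_aD/(πd³) = 1.1174 × 198.61 = 221.93 MPa
τ_m = K_s·8F_mD/(πd³) = 1.0410 × 255.25 = 265.71 MPa
Goodman: 1/n_f = τ_a/S_se + τ_m/S_su = 221.93/449 + 265.71/1210 = 0.49427 + 0.21960 = 0.71387
n_f = 1/0.71387 = 1.401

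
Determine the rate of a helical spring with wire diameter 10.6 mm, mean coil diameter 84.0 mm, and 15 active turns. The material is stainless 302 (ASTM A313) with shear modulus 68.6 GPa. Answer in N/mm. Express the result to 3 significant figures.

k = Gd⁴/(8D³N_a) = (68.6×10³ × 10.6⁴) / (8 × 84.0³ × 15)
  = 8.66059e+08 / 7.11245e+07 = 12.177 N/mm

12.2 N/mm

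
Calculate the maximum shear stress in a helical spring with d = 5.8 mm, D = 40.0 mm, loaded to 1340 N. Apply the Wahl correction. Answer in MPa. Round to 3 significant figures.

851 MPa

Spring index C = D/d = 40.0/5.8 = 6.8966
K_W = (4C−1)/(4C−4) + 0.615/C = 26.586/23.586 + 0.0892 = 1.2164
τ₀ = 8FD/(πd³) = 8·1340·40.0/(π·5.8³) = 428800/612.96 = 699.55 MPa
τ_max = K·τ₀ = 1.2164 × 699.55 = 850.91 MPa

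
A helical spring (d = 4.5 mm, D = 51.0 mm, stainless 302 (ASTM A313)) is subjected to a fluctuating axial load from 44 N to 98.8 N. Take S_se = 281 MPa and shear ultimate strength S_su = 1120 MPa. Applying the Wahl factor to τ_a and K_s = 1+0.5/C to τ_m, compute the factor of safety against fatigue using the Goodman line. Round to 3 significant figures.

C = D/d = 51.0/4.5 = 11.3333; K_W = (4C−1)/(4C−4)+0.615/C = 1.1268; K_s = 1+0.5/C = 1.0441
F_a = (F_max−F_min)/2 = 27.4 N; F_m = (F_max+F_min)/2 = 71.4 N
τ_a = K_W·8F_aD/(πd³) = 1.1268 × 39.05 = 44.004 MPa
τ_m = K_s·8F_mD/(πd³) = 1.0441 × 101.76 = 106.25 MPa
Goodman: 1/n_f = τ_a/S_se + τ_m/S_su = 44.004/281 + 106.25/1120 = 0.15660 + 0.09486 = 0.25146
n_f = 1/0.25146 = 3.977

3.98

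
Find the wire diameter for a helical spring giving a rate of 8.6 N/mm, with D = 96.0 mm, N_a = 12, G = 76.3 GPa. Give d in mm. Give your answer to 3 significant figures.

9.89 mm

d = (8D³N_a·k / G)^(1/4) = (8·96.0³·12·8.6 / (76.3×10³))^0.25
  = (9573.2)^0.25 = 9.8916 mm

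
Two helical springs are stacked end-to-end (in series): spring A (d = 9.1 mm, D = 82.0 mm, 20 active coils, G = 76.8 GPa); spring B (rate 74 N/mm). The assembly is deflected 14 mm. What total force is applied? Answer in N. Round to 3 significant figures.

k_A = Gd⁴/(8D³N_a) = (76.8×10³)(9.1⁴)/(8·82.0³·20) = 5.9699 N/mm
Series: 1/k_eq = 1/5.9699 + 1/74 = 0.18102; k_eq = 5.5242 N/mm
F = k_eq·δ = 5.5242·14 = 77.339 N

77.3 N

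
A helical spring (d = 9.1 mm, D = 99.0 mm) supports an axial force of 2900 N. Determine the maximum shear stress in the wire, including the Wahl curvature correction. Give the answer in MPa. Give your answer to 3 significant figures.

Spring index C = D/d = 99.0/9.1 = 10.8791
K_W = (4C−1)/(4C−4) + 0.615/C = 42.516/39.516 + 0.0565 = 1.1324
τ₀ = 8FD/(πd³) = 8·2900·99.0/(π·9.1³) = 2.2968e+06/2367.4 = 970.17 MPa
τ_max = K·τ₀ = 1.1324 × 970.17 = 1098.7 MPa

1100 MPa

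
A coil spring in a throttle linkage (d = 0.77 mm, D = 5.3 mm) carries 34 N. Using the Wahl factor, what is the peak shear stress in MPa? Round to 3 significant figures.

1220 MPa

Spring index C = D/d = 5.3/0.77 = 6.8831
K_W = (4C−1)/(4C−4) + 0.615/C = 26.532/23.532 + 0.0893 = 1.2168
τ₀ = 8FD/(πd³) = 8·34·5.3/(π·0.77³) = 1441.6/1.4342 = 1005.1 MPa
τ_max = K·τ₀ = 1.2168 × 1005.1 = 1223.1 MPa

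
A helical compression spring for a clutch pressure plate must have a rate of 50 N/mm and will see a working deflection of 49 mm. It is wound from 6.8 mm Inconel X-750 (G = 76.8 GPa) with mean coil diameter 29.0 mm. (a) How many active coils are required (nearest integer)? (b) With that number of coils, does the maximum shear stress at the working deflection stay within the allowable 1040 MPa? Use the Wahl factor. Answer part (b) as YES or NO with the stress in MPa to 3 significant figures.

N_a = Gd⁴/(8D³k) = (76.8×10³)(6.8⁴)/(8·29.0³·50) = 16.83 → N_a = 17
Actual rate k = Gd⁴/(8D³·17) = 49.507 N/mm
Working load F = kδ = 49.507·49 = 2425.8 N
C = 29.0/6.8 = 4.2647; K_W = (4C−1)/(4C−4)+0.615/C = 1.3739
τ_max = K_W·8FD/(πd³) = 1.3739·569.73 = 782.78 MPa
τ_max ≤ 1040 MPa → acceptable

(a) 17 coils; (b) YES, τ_max = 783 MPa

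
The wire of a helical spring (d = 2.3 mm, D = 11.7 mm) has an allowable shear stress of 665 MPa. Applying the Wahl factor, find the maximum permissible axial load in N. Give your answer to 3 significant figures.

208 N

C = D/d = 11.7/2.3 = 5.0870
K_W = (4C−1)/(4C−4) + 0.615/C = 19.348/16.348 + 0.1209 = 1.3044
τ_max = K·8FD/(πd³) → F_max = τ_allow·πd³/(8DK)
F_max = 665·π·2.3³/(8·11.7·1.3044) = 25419/122.09 = 208.19 N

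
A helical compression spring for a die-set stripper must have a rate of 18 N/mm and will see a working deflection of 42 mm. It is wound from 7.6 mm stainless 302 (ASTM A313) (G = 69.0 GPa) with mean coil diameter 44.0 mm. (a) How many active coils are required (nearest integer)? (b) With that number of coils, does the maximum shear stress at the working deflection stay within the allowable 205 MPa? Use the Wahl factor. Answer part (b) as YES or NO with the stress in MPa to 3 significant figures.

(a) 19 coils; (b) NO, τ_max = 241 MPa

N_a = Gd⁴/(8D³k) = (69.0×10³)(7.6⁴)/(8·44.0³·18) = 18.77 → N_a = 19
Actual rate k = Gd⁴/(8D³·19) = 17.779 N/mm
Working load F = kδ = 17.779·42 = 746.71 N
C = 44.0/7.6 = 5.7895; K_W = (4C−1)/(4C−4)+0.615/C = 1.2628
τ_max = K_W·8FD/(πd³) = 1.2628·190.59 = 240.68 MPa
τ_max > 205 MPa → exceeds allowable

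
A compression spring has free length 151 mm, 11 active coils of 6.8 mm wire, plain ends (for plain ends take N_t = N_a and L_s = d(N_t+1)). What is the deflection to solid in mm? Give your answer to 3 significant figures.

N_t = 11; L_s = 6.8·12 = 81.6 mm
δ_solid = L₀ − L_s = 151 − 81.6 = 69.4 mm

69.4 mm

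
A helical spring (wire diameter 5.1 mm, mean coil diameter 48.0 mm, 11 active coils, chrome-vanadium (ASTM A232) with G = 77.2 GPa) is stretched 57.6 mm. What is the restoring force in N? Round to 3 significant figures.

309 N

k = Gd⁴/(8D³N_a) = (77.2×10³)(5.1⁴)/(8·48.0³·11) = 5.3665 N/mm
F = k·δ = 5.3665 × 57.6 = 309.11 N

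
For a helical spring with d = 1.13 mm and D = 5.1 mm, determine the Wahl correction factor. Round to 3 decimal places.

C = D/d = 5.1/1.13 = 4.5133
K_W = (4C−1)/(4C−4) + 0.615/C = 17.053/14.053 + 0.1363 = 1.3497

1.350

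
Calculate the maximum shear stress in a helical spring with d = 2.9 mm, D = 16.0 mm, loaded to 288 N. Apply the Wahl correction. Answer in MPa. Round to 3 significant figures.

Spring index C = D/d = 16.0/2.9 = 5.5172
K_W = (4C−1)/(4C−4) + 0.615/C = 21.069/18.069 + 0.1115 = 1.2775
τ₀ = 8FD/(πd³) = 8·288·16.0/(π·2.9³) = 36864/76.62 = 481.13 MPa
τ_max = K·τ₀ = 1.2775 × 481.13 = 614.64 MPa

615 MPa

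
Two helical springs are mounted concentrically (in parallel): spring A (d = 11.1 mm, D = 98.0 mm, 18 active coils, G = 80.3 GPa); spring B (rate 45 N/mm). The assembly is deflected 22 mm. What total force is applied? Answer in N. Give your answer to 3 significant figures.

k_A = Gd⁴/(8D³N_a) = (80.3×10³)(11.1⁴)/(8·98.0³·18) = 8.9943 N/mm
Parallel: k_eq = 8.9943 + 45 = 53.994 N/mm
F = k_eq·δ = 53.994·22 = 1187.9 N

1190 N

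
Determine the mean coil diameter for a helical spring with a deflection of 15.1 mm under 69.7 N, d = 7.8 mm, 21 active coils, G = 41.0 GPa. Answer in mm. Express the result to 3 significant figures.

Required rate k = F/δ = 69.7/15.1 = 4.6159 N/mm
D = (Gd⁴/(8N_a·k))^(1/3) = (41.0×10³·7.8⁴/(8·21·4.6159))^(1/3)
  = (195703)^(1/3) = 58.0585 mm

58.1 mm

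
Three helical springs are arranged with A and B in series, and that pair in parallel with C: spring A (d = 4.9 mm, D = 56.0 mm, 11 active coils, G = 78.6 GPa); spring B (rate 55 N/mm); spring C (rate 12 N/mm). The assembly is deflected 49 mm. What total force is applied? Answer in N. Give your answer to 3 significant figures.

724 N

k_A = Gd⁴/(8D³N_a) = (78.6×10³)(4.9⁴)/(8·56.0³·11) = 2.932 N/mm
Springs A,B series: k_AB = 1/(1/2.932+1/55) = 2.7836 N/mm; parallel with C: k_eq = 2.7836+12 = 14.784 N/mm
F = k_eq·δ = 14.784·49 = 724.4 N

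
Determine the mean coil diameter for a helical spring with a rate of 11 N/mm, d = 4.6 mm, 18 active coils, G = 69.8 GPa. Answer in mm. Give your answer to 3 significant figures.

27.0 mm

D = (Gd⁴/(8N_a·k))^(1/3) = (69.8×10³·4.6⁴/(8·18·11))^(1/3)
  = (19730.2)^(1/3) = 27.0216 mm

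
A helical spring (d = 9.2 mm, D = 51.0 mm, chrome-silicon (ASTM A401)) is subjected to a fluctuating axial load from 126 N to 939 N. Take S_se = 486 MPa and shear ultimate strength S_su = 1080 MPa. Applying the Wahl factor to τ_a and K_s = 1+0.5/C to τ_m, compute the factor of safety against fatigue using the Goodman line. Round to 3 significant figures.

3.74

C = D/d = 51.0/9.2 = 5.5435; K_W = (4C−1)/(4C−4)+0.615/C = 1.2760; K_s = 1+0.5/C = 1.0902
F_a = (F_max−F_min)/2 = 406.5 N; F_m = (F_max+F_min)/2 = 532.5 N
τ_a = K_W·8F_aD/(πd³) = 1.2760 × 67.797 = 86.509 MPa
τ_m = K_s·8F_mD/(πd³) = 1.0902 × 88.811 = 96.821 MPa
Goodman: 1/n_f = τ_a/S_se + τ_m/S_su = 86.509/486 + 96.821/1080 = 0.17800 + 0.08965 = 0.26765
n_f = 1/0.26765 = 3.736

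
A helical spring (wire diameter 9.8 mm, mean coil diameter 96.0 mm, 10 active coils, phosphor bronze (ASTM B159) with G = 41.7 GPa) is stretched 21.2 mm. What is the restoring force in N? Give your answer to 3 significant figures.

k = Gd⁴/(8D³N_a) = (41.7×10³)(9.8⁴)/(8·96.0³·10) = 5.4342 N/mm
F = k·δ = 5.4342 × 21.2 = 115.21 N

115 N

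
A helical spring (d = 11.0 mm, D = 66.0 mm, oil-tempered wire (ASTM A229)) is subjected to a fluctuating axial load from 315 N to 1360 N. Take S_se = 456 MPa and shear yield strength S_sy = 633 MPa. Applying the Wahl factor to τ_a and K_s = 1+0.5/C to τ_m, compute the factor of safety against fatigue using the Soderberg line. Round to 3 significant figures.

2.76

C = D/d = 66.0/11.0 = 6.0000; K_W = (4C−1)/(4C−4)+0.615/C = 1.2525; K_s = 1+0.5/C = 1.0833
F_a = (F_max−F_min)/2 = 522.5 N; F_m = (F_max+F_min)/2 = 837.5 N
τ_a = K_W·8F_aD/(πd³) = 1.2525 × 65.977 = 82.636 MPa
τ_m = K_s·8F_mD/(πd³) = 1.0833 × 105.75 = 114.57 MPa
Soderberg: 1/n_f = τ_a/S_se + τ_m/S_sy = 82.636/456 + 114.57/633 = 0.18122 + 0.18099 = 0.36221
n_f = 1/0.36221 = 2.761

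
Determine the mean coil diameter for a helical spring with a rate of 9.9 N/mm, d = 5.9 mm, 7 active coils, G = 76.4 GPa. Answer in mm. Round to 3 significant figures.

D = (Gd⁴/(8N_a·k))^(1/3) = (76.4×10³·5.9⁴/(8·7·9.9))^(1/3)
  = (166985)^(1/3) = 55.0672 mm

55.1 mm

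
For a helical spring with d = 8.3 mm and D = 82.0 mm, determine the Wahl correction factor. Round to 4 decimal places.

C = D/d = 82.0/8.3 = 9.8795
K_W = (4C−1)/(4C−4) + 0.615/C = 38.518/35.518 + 0.0623 = 1.1467

1.1467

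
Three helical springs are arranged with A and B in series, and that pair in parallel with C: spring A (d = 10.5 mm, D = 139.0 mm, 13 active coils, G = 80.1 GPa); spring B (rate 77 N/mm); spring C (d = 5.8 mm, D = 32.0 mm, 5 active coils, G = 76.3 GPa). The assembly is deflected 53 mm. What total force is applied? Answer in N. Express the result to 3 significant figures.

k_A = Gd⁴/(8D³N_a) = (80.1×10³)(10.5⁴)/(8·139.0³·13) = 3.4859 N/mm
k_C = Gd⁴/(8D³N_a) = (76.3×10³)(5.8⁴)/(8·32.0³·5) = 65.876 N/mm
Springs A,B series: k_AB = 1/(1/3.4859+1/77) = 3.3349 N/mm; parallel with C: k_eq = 3.3349+65.876 = 69.211 N/mm
F = k_eq·δ = 69.211·53 = 3668.2 N

3670 N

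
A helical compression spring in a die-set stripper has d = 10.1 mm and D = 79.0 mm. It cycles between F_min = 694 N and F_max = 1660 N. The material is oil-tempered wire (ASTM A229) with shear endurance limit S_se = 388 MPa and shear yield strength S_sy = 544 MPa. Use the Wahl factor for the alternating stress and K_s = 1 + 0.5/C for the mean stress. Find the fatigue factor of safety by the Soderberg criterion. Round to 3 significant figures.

1.35

C = D/d = 79.0/10.1 = 7.8218; K_W = (4C−1)/(4C−4)+0.615/C = 1.1886; K_s = 1+0.5/C = 1.0639
F_a = (F_max−F_min)/2 = 483 N; F_m = (F_max+F_min)/2 = 1177 N
τ_a = K_W·8F_aD/(πd³) = 1.1886 × 94.308 = 112.09 MPa
τ_m = K_s·8F_mD/(πd³) = 1.0639 × 229.82 = 244.51 MPa
Soderberg: 1/n_f = τ_a/S_se + τ_m/S_sy = 112.09/388 + 244.51/544 = 0.28890 + 0.44946 = 0.73836
n_f = 1/0.73836 = 1.354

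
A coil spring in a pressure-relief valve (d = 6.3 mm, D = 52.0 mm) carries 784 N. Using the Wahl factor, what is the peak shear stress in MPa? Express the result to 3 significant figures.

489 MPa

Spring index C = D/d = 52.0/6.3 = 8.2540
K_W = (4C−1)/(4C−4) + 0.615/C = 32.016/29.016 + 0.0745 = 1.1779
τ₀ = 8FD/(πd³) = 8·784·52.0/(π·6.3³) = 326144/785.55 = 415.18 MPa
τ_max = K·τ₀ = 1.1779 × 415.18 = 489.04 MPa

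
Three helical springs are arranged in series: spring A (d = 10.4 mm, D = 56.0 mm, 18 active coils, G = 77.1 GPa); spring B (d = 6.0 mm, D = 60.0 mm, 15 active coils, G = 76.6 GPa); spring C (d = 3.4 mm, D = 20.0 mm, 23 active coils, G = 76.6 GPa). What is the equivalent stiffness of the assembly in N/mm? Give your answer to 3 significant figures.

k_A = Gd⁴/(8D³N_a) = (77.1×10³)(10.4⁴)/(8·56.0³·18) = 35.667 N/mm
k_B = Gd⁴/(8D³N_a) = (76.6×10³)(6.0⁴)/(8·60.0³·15) = 3.83 N/mm
k_C = Gd⁴/(8D³N_a) = (76.6×10³)(3.4⁴)/(8·20.0³·23) = 6.954 N/mm
Series: 1/k_eq = 1/35.667 + 1/3.83 + 1/6.954 = 0.43294; k_eq = 2.3098 N/mm

2.31 N/mm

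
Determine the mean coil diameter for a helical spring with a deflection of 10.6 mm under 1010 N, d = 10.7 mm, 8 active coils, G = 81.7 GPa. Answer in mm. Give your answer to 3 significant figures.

Required rate k = F/δ = 1010/10.6 = 95.283 N/mm
D = (Gd⁴/(8N_a·k))^(1/3) = (81.7×10³·10.7⁴/(8·8·95.283))^(1/3)
  = (175615)^(1/3) = 55.9999 mm

56.0 mm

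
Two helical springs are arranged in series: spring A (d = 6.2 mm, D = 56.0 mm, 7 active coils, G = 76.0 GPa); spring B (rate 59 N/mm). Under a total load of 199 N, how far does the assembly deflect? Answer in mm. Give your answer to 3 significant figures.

20.8 mm

k_A = Gd⁴/(8D³N_a) = (76.0×10³)(6.2⁴)/(8·56.0³·7) = 11.419 N/mm
Series: 1/k_eq = 1/11.419 + 1/59 = 0.10452; k_eq = 9.5673 N/mm
δ = F/k_eq = 199/9.5673 = 20.8 mm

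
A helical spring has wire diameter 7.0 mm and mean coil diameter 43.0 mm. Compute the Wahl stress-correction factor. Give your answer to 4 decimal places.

1.2459

C = D/d = 43.0/7.0 = 6.1429
K_W = (4C−1)/(4C−4) + 0.615/C = 23.571/20.571 + 0.1001 = 1.2459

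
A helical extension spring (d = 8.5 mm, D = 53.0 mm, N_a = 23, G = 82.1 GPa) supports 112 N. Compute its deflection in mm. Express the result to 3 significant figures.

k = Gd⁴/(8D³N_a) = (82.1×10³)(8.5⁴)/(8·53.0³·23) = 15.645 N/mm
δ = F/k = 112 / 15.645 = 7.1589 mm

7.16 mm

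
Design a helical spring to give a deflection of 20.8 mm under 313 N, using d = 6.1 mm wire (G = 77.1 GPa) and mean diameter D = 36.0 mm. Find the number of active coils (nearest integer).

Required rate k = F/δ = 313/20.8 = 15.048 N/mm
N_a = Gd⁴/(8D³k) = (77.1×10³ × 6.1⁴)/(8 × 36.0³ × 15.048)
    = 1.06751e+08 / 5.61666e+06 = 19.01 → 19 coils

19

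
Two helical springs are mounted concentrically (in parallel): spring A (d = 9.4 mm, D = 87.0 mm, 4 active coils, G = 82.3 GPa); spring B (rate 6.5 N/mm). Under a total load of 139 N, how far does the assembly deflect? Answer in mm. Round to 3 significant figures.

k_A = Gd⁴/(8D³N_a) = (82.3×10³)(9.4⁴)/(8·87.0³·4) = 30.493 N/mm
Parallel: k_eq = 30.493 + 6.5 = 36.993 N/mm
δ = F/k_eq = 139/36.993 = 3.7574 mm

3.76 mm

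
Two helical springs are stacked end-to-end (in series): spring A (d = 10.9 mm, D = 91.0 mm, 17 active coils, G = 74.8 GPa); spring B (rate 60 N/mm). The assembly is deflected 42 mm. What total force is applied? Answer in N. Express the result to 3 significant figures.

369 N

k_A = Gd⁴/(8D³N_a) = (74.8×10³)(10.9⁴)/(8·91.0³·17) = 10.303 N/mm
Series: 1/k_eq = 1/10.303 + 1/60 = 0.11373; k_eq = 8.7927 N/mm
F = k_eq·δ = 8.7927·42 = 369.3 N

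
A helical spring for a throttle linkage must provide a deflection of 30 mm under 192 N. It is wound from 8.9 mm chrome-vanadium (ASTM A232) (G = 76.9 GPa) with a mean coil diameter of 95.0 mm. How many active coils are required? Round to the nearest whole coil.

Required rate k = F/δ = 192/30 = 6.4 N/mm
N_a = Gd⁴/(8D³k) = (76.9×10³ × 8.9⁴)/(8 × 95.0³ × 6.4)
    = 4.82488e+08 / 4.38976e+07 = 10.99 → 11 coils

11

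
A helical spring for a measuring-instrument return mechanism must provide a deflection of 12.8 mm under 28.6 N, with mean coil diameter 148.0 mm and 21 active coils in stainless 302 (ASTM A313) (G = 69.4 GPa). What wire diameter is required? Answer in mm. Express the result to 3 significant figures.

11.5 mm

Required rate k = F/δ = 28.6/12.8 = 2.2344 N/mm
d = (8D³N_a·k / G)^(1/4) = (8·148.0³·21·2.2344 / (69.4×10³))^0.25
  = (17534)^0.25 = 11.5073 mm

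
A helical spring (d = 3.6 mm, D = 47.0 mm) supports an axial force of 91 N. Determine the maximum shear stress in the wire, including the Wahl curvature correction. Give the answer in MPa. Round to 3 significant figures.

Spring index C = D/d = 47.0/3.6 = 13.0556
K_W = (4C−1)/(4C−4) + 0.615/C = 51.222/48.222 + 0.0471 = 1.1093
τ₀ = 8FD/(πd³) = 8·91·47.0/(π·3.6³) = 34216/146.57 = 233.44 MPa
τ_max = K·τ₀ = 1.1093 × 233.44 = 258.96 MPa

259 MPa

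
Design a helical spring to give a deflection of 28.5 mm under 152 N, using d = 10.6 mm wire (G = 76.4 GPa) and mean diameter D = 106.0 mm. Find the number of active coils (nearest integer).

Required rate k = F/δ = 152/28.5 = 5.3333 N/mm
N_a = Gd⁴/(8D³k) = (76.4×10³ × 10.6⁴)/(8 × 106.0³ × 5.3333)
    = 9.64532e+08 / 5.08167e+07 = 18.98 → 19 coils

19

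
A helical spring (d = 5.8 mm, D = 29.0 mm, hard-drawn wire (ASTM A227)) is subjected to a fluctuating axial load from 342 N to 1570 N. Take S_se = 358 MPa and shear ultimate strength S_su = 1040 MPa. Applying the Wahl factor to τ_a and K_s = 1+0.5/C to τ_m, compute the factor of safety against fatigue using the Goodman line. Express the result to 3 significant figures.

C = D/d = 29.0/5.8 = 5.0000; K_W = (4C−1)/(4C−4)+0.615/C = 1.3105; K_s = 1+0.5/C = 1.1000
F_a = (F_max−F_min)/2 = 614 N; F_m = (F_max+F_min)/2 = 956 N
τ_a = K_W·8F_aD/(πd³) = 1.3105 × 232.39 = 304.55 MPa
τ_m = K_s·8F_mD/(πd³) = 1.1000 × 361.84 = 398.02 MPa
Goodman: 1/n_f = τ_a/S_se + τ_m/S_su = 304.55/358 + 398.02/1040 = 0.85070 + 0.38271 = 1.2334
n_f = 1/1.2334 = 0.8108

0.811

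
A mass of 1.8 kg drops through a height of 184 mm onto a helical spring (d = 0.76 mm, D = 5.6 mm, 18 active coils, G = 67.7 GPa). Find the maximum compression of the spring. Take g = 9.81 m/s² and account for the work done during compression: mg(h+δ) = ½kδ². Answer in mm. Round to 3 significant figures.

107 mm

k = Gd⁴/(8D³N_a) = (67.7×10³)(0.76⁴)/(8·5.6³·18) = 0.89313 N/mm
W = mg = 1.8 × 9.81 = 17.658 N
½kδ² − Wδ − Wh = 0 → δ = (W + √(W² + 2kWh))/k
δ = (17.658 + √(311.8 + 5803.71))/0.89313 = (17.658 + 78.202)/0.89313 = 107.33 mm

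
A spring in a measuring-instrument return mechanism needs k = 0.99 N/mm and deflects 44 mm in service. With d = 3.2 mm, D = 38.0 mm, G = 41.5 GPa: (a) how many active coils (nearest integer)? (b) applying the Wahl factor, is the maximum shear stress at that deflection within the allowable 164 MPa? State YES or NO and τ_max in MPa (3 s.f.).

N_a = Gd⁴/(8D³k) = (41.5×10³)(3.2⁴)/(8·38.0³·0.99) = 10.01 → N_a = 10
Actual rate k = Gd⁴/(8D³·10) = 0.9913 N/mm
Working load F = kδ = 0.9913·44 = 43.617 N
C = 38.0/3.2 = 11.8750; K_W = (4C−1)/(4C−4)+0.615/C = 1.1208
τ_max = K_W·8FD/(πd³) = 1.1208·128.81 = 144.36 MPa
τ_max ≤ 164 MPa → acceptable

(a) 10 coils; (b) YES, τ_max = 144 MPa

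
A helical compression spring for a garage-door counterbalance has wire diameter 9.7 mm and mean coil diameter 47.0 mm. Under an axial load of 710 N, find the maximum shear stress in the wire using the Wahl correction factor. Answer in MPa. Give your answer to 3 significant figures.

123 MPa

Spring index C = D/d = 47.0/9.7 = 4.8454
K_W = (4C−1)/(4C−4) + 0.615/C = 18.381/15.381 + 0.1269 = 1.3220
τ₀ = 8FD/(πd³) = 8·710·47.0/(π·9.7³) = 266960/2867.2 = 93.107 MPa
τ_max = K·τ₀ = 1.3220 × 93.107 = 123.08 MPa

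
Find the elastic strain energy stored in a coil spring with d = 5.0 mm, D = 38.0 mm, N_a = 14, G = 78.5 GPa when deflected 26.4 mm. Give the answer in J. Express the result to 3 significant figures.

2.78 J

k = Gd⁴/(8D³N_a) = (78.5×10³)(5.0⁴)/(8·38.0³·14) = 7.9833 N/mm
U = ½kδ² = 0.5 × 7.9833 × 26.4² = 2782 N·mm = 2.782 J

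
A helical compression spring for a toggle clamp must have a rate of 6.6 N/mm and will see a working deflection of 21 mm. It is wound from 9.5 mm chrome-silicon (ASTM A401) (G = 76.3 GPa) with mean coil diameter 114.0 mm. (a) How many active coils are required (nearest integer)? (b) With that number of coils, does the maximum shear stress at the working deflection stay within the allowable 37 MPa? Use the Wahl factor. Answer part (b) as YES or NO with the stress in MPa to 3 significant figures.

(a) 8 coils; (b) NO, τ_max = 52.2 MPa

N_a = Gd⁴/(8D³k) = (76.3×10³)(9.5⁴)/(8·114.0³·6.6) = 7.945 → N_a = 8
Actual rate k = Gd⁴/(8D³·8) = 6.5543 N/mm
Working load F = kδ = 6.5543·21 = 137.64 N
C = 114.0/9.5 = 12.0000; K_W = (4C−1)/(4C−4)+0.615/C = 1.1194
τ_max = K_W·8FD/(πd³) = 1.1194·46.603 = 52.169 MPa
τ_max > 37 MPa → exceeds allowable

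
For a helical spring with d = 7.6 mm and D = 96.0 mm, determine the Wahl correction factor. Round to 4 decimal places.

C = D/d = 96.0/7.6 = 12.6316
K_W = (4C−1)/(4C−4) + 0.615/C = 49.526/46.526 + 0.0487 = 1.1132

1.1132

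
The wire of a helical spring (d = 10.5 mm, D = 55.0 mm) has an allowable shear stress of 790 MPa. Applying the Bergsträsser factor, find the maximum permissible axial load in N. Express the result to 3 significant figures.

5110 N

C = D/d = 55.0/10.5 = 5.2381
K_B = (4C+2)/(4C−3) = 22.952/17.952 = 1.2785
τ_max = K·8FD/(πd³) → F_max = τ_allow·πd³/(8DK)
F_max = 790·π·10.5³/(8·55.0·1.2785) = 2.8731e+06/562.55 = 5107.2 N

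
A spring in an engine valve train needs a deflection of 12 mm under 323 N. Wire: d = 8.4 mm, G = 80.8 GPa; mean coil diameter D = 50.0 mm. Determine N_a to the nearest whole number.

15

Required rate k = F/δ = 323/12 = 26.917 N/mm
N_a = Gd⁴/(8D³k) = (80.8×10³ × 8.4⁴)/(8 × 50.0³ × 26.917)
    = 4.0228e+08 / 2.69167e+07 = 14.95 → 15 coils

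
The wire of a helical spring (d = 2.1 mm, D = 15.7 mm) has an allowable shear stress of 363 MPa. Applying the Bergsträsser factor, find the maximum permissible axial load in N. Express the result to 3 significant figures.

70.9 N

C = D/d = 15.7/2.1 = 7.4762
K_B = (4C+2)/(4C−3) = 31.905/26.905 = 1.1858
τ_max = K·8FD/(πd³) → F_max = τ_allow·πd³/(8DK)
F_max = 363·π·2.1³/(8·15.7·1.1858) = 10561/148.94 = 70.909 N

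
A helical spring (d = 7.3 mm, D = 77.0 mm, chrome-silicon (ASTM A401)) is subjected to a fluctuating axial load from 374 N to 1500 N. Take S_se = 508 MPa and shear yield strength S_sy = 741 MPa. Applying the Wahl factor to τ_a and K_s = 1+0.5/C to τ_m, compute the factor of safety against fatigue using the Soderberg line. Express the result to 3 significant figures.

C = D/d = 77.0/7.3 = 10.5479; K_W = (4C−1)/(4C−4)+0.615/C = 1.1369; K_s = 1+0.5/C = 1.0474
F_a = (F_max−F_min)/2 = 563 N; F_m = (F_max+F_min)/2 = 937 N
τ_a = K_W·8F_aD/(πd³) = 1.1369 × 283.77 = 322.61 MPa
τ_m = K_s·8F_mD/(πd³) = 1.0474 × 472.28 = 494.67 MPa
Soderberg: 1/n_f = τ_a/S_se + τ_m/S_sy = 322.61/508 + 494.67/741 = 0.63506 + 0.66757 = 1.3026
n_f = 1/1.3026 = 0.7677

0.768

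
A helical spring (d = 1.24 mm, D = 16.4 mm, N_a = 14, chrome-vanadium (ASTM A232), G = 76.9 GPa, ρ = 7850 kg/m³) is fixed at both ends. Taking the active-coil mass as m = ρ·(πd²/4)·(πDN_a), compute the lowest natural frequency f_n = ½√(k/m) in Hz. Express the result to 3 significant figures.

k = Gd⁴/(8D³N_a) = (76.9×10³)(1.24⁴)/(8·16.4³·14) = 0.36801 N/mm = 368.01 N/m
Wire length L = πDN_a = π·16.4·14 = 721.31 mm
m = ρ·(πd²/4)·L = 7850 × 1.2076×10⁻⁶ m² × 0.72131 m = 0.0068379 kg
f_n = ½√(k/m) = 0.5·√(368.01/0.0068379) = 0.5·√(53819) = 116 Hz

116 Hz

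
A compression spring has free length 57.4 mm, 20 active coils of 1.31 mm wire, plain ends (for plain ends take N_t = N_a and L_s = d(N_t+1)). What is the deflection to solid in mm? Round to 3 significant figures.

29.9 mm

N_t = 20; L_s = 1.31·21 = 27.51 mm
δ_solid = L₀ − L_s = 57.4 − 27.51 = 29.89 mm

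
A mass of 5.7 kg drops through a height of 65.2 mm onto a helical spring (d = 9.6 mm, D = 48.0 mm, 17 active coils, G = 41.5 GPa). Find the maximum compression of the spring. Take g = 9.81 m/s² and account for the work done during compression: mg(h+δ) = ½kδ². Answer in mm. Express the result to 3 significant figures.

20.2 mm

k = Gd⁴/(8D³N_a) = (41.5×10³)(9.6⁴)/(8·48.0³·17) = 23.435 N/mm
W = mg = 5.7 × 9.81 = 55.917 N
½kδ² − Wδ − Wh = 0 → δ = (W + √(W² + 2kWh))/k
δ = (55.917 + √(3126.7 + 170880))/23.435 = (55.917 + 417.14)/23.435 = 20.186 mm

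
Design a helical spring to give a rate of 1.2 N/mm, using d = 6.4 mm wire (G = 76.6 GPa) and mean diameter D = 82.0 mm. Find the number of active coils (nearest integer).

24

N_a = Gd⁴/(8D³k) = (76.6×10³ × 6.4⁴)/(8 × 82.0³ × 1.2)
    = 1.28513e+08 / 5.29313e+06 = 24.28 → 24 coils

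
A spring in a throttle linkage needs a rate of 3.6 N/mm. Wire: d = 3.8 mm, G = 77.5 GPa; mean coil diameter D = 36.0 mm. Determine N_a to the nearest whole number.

12

N_a = Gd⁴/(8D³k) = (77.5×10³ × 3.8⁴)/(8 × 36.0³ × 3.6)
    = 1.61598e+07 / 1.34369e+06 = 12.03 → 12 coils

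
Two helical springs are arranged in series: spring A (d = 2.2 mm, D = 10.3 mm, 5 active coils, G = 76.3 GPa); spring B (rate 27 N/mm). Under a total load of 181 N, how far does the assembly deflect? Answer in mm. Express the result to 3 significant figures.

11.1 mm

k_A = Gd⁴/(8D³N_a) = (76.3×10³)(2.2⁴)/(8·10.3³·5) = 40.892 N/mm
Series: 1/k_eq = 1/40.892 + 1/27 = 0.061491; k_eq = 16.262 N/mm
δ = F/k_eq = 181/16.262 = 11.13 mm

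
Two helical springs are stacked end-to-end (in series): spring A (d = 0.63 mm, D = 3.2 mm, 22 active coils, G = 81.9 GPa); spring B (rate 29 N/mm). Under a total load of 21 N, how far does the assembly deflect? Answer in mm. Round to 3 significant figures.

k_A = Gd⁴/(8D³N_a) = (81.9×10³)(0.63⁴)/(8·3.2³·22) = 2.2371 N/mm
Series: 1/k_eq = 1/2.2371 + 1/29 = 0.48149; k_eq = 2.0769 N/mm
δ = F/k_eq = 21/2.0769 = 10.111 mm

10.1 mm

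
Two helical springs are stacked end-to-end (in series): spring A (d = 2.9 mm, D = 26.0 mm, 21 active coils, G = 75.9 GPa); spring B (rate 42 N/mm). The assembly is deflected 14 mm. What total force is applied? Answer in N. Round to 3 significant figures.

k_A = Gd⁴/(8D³N_a) = (75.9×10³)(2.9⁴)/(8·26.0³·21) = 1.818 N/mm
Series: 1/k_eq = 1/1.818 + 1/42 = 0.57385; k_eq = 1.7426 N/mm
F = k_eq·δ = 1.7426·14 = 24.397 N

24.4 N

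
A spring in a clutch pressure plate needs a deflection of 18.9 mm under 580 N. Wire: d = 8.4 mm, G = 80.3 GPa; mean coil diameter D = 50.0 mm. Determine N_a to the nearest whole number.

Required rate k = F/δ = 580/18.9 = 30.688 N/mm
N_a = Gd⁴/(8D³k) = (80.3×10³ × 8.4⁴)/(8 × 50.0³ × 30.688)
    = 3.99791e+08 / 3.06878e+07 = 13.03 → 13 coils

13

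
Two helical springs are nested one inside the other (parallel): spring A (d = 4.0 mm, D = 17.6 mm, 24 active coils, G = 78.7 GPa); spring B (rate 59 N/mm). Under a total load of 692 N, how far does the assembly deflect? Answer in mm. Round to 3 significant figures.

k_A = Gd⁴/(8D³N_a) = (78.7×10³)(4.0⁴)/(8·17.6³·24) = 19.248 N/mm
Parallel: k_eq = 19.248 + 59 = 78.248 N/mm
δ = F/k_eq = 692/78.248 = 8.8437 mm

8.84 mm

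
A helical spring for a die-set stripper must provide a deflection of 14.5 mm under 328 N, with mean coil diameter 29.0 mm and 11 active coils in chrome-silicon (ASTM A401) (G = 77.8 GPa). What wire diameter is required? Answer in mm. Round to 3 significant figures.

5.00 mm

Required rate k = F/δ = 328/14.5 = 22.621 N/mm
d = (8D³N_a·k / G)^(1/4) = (8·29.0³·11·22.621 / (77.8×10³))^0.25
  = (624.03)^0.25 = 4.9981 mm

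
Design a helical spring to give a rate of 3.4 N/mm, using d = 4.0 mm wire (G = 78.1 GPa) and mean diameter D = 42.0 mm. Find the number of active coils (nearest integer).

10

N_a = Gd⁴/(8D³k) = (78.1×10³ × 4.0⁴)/(8 × 42.0³ × 3.4)
    = 1.99936e+07 / 2.01519e+06 = 9.921 → 10 coils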